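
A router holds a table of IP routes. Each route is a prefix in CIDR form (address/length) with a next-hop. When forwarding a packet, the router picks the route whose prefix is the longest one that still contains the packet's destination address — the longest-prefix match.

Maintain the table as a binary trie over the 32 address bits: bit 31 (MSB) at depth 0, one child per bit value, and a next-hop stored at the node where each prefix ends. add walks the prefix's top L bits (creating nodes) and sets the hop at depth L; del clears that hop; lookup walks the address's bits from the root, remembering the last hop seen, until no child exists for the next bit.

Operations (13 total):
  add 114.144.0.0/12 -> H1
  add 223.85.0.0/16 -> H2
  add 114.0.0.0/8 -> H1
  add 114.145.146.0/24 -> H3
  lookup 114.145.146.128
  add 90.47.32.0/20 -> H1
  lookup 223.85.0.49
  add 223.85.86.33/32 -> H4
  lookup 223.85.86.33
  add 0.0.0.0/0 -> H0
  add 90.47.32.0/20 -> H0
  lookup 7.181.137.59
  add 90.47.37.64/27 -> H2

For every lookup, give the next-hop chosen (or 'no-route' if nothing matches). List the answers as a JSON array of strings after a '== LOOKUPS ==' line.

Process each operation:
  add 114.144.0.0/12 -> H1 at depth 12
  add 223.85.0.0/16 -> H2 at depth 16
  add 114.0.0.0/8 -> H1 at depth 8
  add 114.145.146.0/24 -> H3 at depth 24
  Q 114.145.146.128: descend 011100101001000110010010 ; hops seen [H1,H1,H3] ; pick H3
  add 90.47.32.0/20 -> H1 at depth 20
  Q 223.85.0.49: descend 1101111101010101 ; hops seen [H2] ; pick H2
  add 223.85.86.33/32 -> H4 at depth 32
  Q 223.85.86.33: descend 11011111010101010101011000100001 ; hops seen [H2,H4] ; pick H4
  add 0.0.0.0/0 -> H0 at depth 0
  add 90.47.32.0/20 -> H0 at depth 20
  Q 7.181.137.59: descend 0 ; hops seen [H0] ; pick H0
  add 90.47.37.64/27 -> H2 at depth 27

== LOOKUPS ==
["H3","H2","H4","H0"]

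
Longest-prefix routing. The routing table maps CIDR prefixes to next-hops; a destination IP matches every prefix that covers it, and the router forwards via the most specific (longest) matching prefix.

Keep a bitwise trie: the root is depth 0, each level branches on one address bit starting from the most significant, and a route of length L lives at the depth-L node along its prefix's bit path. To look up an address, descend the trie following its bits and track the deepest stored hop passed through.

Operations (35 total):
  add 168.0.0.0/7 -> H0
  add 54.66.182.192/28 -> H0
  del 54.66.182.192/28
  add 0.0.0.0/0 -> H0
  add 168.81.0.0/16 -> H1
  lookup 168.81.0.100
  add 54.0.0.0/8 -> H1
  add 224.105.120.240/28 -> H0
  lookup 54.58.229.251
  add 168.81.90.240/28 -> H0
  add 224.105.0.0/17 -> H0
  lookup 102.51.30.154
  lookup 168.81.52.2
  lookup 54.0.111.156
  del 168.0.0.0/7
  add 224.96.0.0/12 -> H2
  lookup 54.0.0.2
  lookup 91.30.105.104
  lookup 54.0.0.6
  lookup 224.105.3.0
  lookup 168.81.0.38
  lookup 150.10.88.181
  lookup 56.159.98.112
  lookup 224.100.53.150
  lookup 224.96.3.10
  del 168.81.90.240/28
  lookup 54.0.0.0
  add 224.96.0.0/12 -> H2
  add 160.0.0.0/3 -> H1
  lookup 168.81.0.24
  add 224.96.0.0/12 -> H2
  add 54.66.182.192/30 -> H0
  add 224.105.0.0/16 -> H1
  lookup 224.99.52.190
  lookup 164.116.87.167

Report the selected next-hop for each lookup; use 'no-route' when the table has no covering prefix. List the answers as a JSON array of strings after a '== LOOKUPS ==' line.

Trace:
  add 168.0.0.0/7 -> H0 at depth 7
  add 54.66.182.192/28 -> H0 at depth 28
  del 54.66.182.192/28 (clear depth 28)
  add 0.0.0.0/0 -> H0 at depth 0
  add 168.81.0.0/16 -> H1 at depth 16
  Q 168.81.0.100: descend 1010100001010001 ; hops seen [H0,H0,H1] ; pick H1
  add 54.0.0.0/8 -> H1 at depth 8
  add 224.105.120.240/28 -> H0 at depth 28
  Q 54.58.229.251: descend 001101100 ; hops seen [H0,H1] ; pick H1
  add 168.81.90.240/28 -> H0 at depth 28
  add 224.105.0.0/17 -> H0 at depth 17
  Q 102.51.30.154: descend 0 ; hops seen [H0] ; pick H0
  Q 168.81.52.2: descend 10101000010100010 ; hops seen [H0,H0,H1] ; pick H1
  Q 54.0.111.156: descend 001101100 ; hops seen [H0,H1] ; pick H1
  del 168.0.0.0/7 (clear depth 7)
  add 224.96.0.0/12 -> H2 at depth 12
  Q 54.0.0.2: descend 001101100 ; hops seen [H0,H1] ; pick H1
  Q 91.30.105.104: descend 0 ; hops seen [H0] ; pick H0
  Q 54.0.0.6: descend 001101100 ; hops seen [H0,H1] ; pick H1
  Q 224.105.3.0: descend 11100000011010010 ; hops seen [H0,H2,H0] ; pick H0
  Q 168.81.0.38: descend 10101000010100010 ; hops seen [H0,H1] ; pick H1
  Q 150.10.88.181: descend 10 ; hops seen [H0] ; pick H0
  Q 56.159.98.112: descend 0011 ; hops seen [H0] ; pick H0
  Q 224.100.53.150: descend 111000000110 ; hops seen [H0,H2] ; pick H2
  Q 224.96.3.10: descend 111000000110 ; hops seen [H0,H2] ; pick H2
  del 168.81.90.240/28 (clear depth 28)
  Q 54.0.0.0: descend 001101100 ; hops seen [H0,H1] ; pick H1
  add 224.96.0.0/12 -> H2 at depth 12
  add 160.0.0.0/3 -> H1 at depth 3
  Q 168.81.0.24: descend 10101000010100010 ; hops seen [H0,H1,H1] ; pick H1
  add 224.96.0.0/12 -> H2 at depth 12
  add 54.66.182.192/30 -> H0 at depth 30
  add 224.105.0.0/16 -> H1 at depth 16
  Q 224.99.52.190: descend 111000000110 ; hops seen [H0,H2] ; pick H2
  Q 164.116.87.167: descend 1010 ; hops seen [H0,H1] ; pick H1

== LOOKUPS ==
["H1","H1","H0","H1","H1","H1","H0","H1","H0","H1","H0","H0","H2","H2","H1","H1","H2","H1"]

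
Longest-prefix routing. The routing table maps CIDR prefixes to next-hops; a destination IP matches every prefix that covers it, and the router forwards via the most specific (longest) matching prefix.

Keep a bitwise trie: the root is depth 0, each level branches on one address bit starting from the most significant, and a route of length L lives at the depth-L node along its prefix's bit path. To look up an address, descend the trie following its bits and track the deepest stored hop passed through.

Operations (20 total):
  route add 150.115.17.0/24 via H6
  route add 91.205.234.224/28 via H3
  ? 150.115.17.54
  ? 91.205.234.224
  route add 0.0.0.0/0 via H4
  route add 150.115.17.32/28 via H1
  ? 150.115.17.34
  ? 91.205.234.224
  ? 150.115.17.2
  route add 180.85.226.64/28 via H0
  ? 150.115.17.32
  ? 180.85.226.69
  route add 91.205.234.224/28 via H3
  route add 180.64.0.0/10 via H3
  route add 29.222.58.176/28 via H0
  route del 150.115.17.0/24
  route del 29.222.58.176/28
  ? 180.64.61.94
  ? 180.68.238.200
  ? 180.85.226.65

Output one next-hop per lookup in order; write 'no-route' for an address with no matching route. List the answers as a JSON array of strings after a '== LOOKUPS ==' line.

Process each operation:
  add 150.115.17.0/24 -> H6 at depth 24
  add 91.205.234.224/28 -> H3 at depth 28
  lookup 150.115.17.54: bits 100101100111001100010001 walk d0:-→d1:-→d2:-→d3:-→d4:-→d5:-→d6:-→d7:-→d8:-→d9:-→d10:-→d11:-→d12:-→d13:-→d14:-→d15:-→d16:-→d17:-→d18:-→d19:-→d20:-→d21:-→d22:-→d23:-→d24:H6 -> H6
  lookup 91.205.234.224: bits 0101101111001101111010101110 walk d0:-→d1:-→d2:-→d3:-→d4:-→d5:-→d6:-→d7:-→d8:-→d9:-→d10:-→d11:-→d12:-→d13:-→d14:-→d15:-→d16:-→d17:-→d18:-→d19:-→d20:-→d21:-→d22:-→d23:-→d24:-→d25:-→d26:-→d27:-→d28:H3 -> H3
  add 0.0.0.0/0 -> H4 at depth 0
  add 150.115.17.32/28 -> H1 at depth 28
  lookup 150.115.17.34: bits 1001011001110011000100010010 walk d0:H4→d1:-→d2:-→d3:-→d4:-→d5:-→d6:-→d7:-→d8:-→d9:-→d10:-→d11:-→d12:-→d13:-→d14:-→d15:-→d16:-→d17:-→d18:-→d19:-→d20:-→d21:-→d22:-→d23:-→d24:H6→d25:-→d26:-→d27:-→d28:H1 -> H1
  lookup 91.205.234.224: bits 0101101111001101111010101110 walk d0:H4→d1:-→d2:-→d3:-→d4:-→d5:-→d6:-→d7:-→d8:-→d9:-→d10:-→d11:-→d12:-→d13:-→d14:-→d15:-→d16:-→d17:-→d18:-→d19:-→d20:-→d21:-→d22:-→d23:-→d24:-→d25:-→d26:-→d27:-→d28:H3 -> H3
  lookup 150.115.17.2: bits 10010110011100110001000100 walk d0:H4→d1:-→d2:-→d3:-→d4:-→d5:-→d6:-→d7:-→d8:-→d9:-→d10:-→d11:-→d12:-→d13:-→d14:-→d15:-→d16:-→d17:-→d18:-→d19:-→d20:-→d21:-→d22:-→d23:-→d24:H6→d25:-→d26:- -> H6
  add 180.85.226.64/28 -> H0 at depth 28
  lookup 150.115.17.32: bits 1001011001110011000100010010 walk d0:H4→d1:-→d2:-→d3:-→d4:-→d5:-→d6:-→d7:-→d8:-→d9:-→d10:-→d11:-→d12:-→d13:-→d14:-→d15:-→d16:-→d17:-→d18:-→d19:-→d20:-→d21:-→d22:-→d23:-→d24:H6→d25:-→d26:-→d27:-→d28:H1 -> H1
  lookup 180.85.226.69: bits 1011010001010101111000100100 walk d0:H4→d1:-→d2:-→d3:-→d4:-→d5:-→d6:-→d7:-→d8:-→d9:-→d10:-→d11:-→d12:-→d13:-→d14:-→d15:-→d16:-→d17:-→d18:-→d19:-→d20:-→d21:-→d22:-→d23:-→d24:-→d25:-→d26:-→d27:-→d28:H0 -> H0
  add 91.205.234.224/28 -> H3 at depth 28
  add 180.64.0.0/10 -> H3 at depth 10
  add 29.222.58.176/28 -> H0 at depth 28
  - 150.115.17.0/24 clear@24
  - 29.222.58.176/28 clear@28
  lookup 180.64.61.94: bits 10110100010 walk d0:H4→d1:-→d2:-→d3:-→d4:-→d5:-→d6:-→d7:-→d8:-→d9:-→d10:H3→d11:- -> H3
  lookup 180.68.238.200: bits 10110100010 walk d0:H4→d1:-→d2:-→d3:-→d4:-→d5:-→d6:-→d7:-→d8:-→d9:-→d10:H3→d11:- -> H3
  lookup 180.85.226.65: bits 1011010001010101111000100100 walk d0:H4→d1:-→d2:-→d3:-→d4:-→d5:-→d6:-→d7:-→d8:-→d9:-→d10:H3→d11:-→d12:-→d13:-→d14:-→d15:-→d16:-→d17:-→d18:-→d19:-→d20:-→d21:-→d22:-→d23:-→d24:-→d25:-→d26:-→d27:-→d28:H0 -> H0

== LOOKUPS ==
["H6","H3","H1","H3","H6","H1","H0","H3","H3","H0"]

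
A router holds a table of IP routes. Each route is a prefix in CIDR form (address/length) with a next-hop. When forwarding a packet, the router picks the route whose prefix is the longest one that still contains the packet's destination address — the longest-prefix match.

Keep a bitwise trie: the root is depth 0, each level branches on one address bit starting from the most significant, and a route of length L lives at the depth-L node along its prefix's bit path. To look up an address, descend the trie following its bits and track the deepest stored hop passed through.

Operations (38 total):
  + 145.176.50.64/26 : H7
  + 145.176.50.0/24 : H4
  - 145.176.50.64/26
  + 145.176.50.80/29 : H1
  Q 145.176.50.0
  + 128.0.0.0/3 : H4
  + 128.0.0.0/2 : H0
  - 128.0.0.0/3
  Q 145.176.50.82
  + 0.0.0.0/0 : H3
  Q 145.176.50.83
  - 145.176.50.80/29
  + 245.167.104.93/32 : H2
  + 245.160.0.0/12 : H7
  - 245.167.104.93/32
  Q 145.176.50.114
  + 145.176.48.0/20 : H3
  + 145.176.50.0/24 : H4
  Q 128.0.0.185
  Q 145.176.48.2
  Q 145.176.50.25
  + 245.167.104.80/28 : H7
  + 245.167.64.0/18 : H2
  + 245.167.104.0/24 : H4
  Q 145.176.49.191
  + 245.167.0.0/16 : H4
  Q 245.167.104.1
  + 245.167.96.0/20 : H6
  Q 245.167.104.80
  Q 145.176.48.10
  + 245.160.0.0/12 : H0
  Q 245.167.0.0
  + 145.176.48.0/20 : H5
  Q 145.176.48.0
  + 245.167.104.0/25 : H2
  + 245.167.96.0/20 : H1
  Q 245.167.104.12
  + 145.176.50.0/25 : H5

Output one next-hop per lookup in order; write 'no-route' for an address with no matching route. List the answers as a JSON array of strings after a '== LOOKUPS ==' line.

Apply in order:
  + 145.176.50.64/26 (H7) depth=26
  + 145.176.50.0/24 (H4) depth=24
  del 145.176.50.64/26 (clear depth 26)
  + 145.176.50.80/29 (H1) depth=29
  Q 145.176.50.0: descend 1001000110110000001100100 ; hops seen [H4] ; pick H4
  + 128.0.0.0/3 (H4) depth=3
  + 128.0.0.0/2 (H0) depth=2
  del 128.0.0.0/3 (clear depth 3)
  Q 145.176.50.82: descend 10010001101100000011001001010 ; hops seen [H0,H4,H1] ; pick H1
  + 0.0.0.0/0 (H3) depth=0
  Q 145.176.50.83: descend 10010001101100000011001001010 ; hops seen [H3,H0,H4,H1] ; pick H1
  del 145.176.50.80/29 (clear depth 29)
  + 245.167.104.93/32 (H2) depth=32
  + 245.160.0.0/12 (H7) depth=12
  del 245.167.104.93/32 (clear depth 32)
  Q 145.176.50.114: descend 10010001101100000011001001 ; hops seen [H3,H0,H4] ; pick H4
  + 145.176.48.0/20 (H3) depth=20
  + 145.176.50.0/24 (H4) depth=24
  Q 128.0.0.185: descend 100 ; hops seen [H3,H0] ; pick H0
  Q 145.176.48.2: descend 1001000110110000001100 ; hops seen [H3,H0,H3] ; pick H3
  Q 145.176.50.25: descend 1001000110110000001100100 ; hops seen [H3,H0,H3,H4] ; pick H4
  + 245.167.104.80/28 (H7) depth=28
  + 245.167.64.0/18 (H2) depth=18
  + 245.167.104.0/24 (H4) depth=24
  Q 145.176.49.191: descend 1001000110110000001100 ; hops seen [H3,H0,H3] ; pick H3
  + 245.167.0.0/16 (H4) depth=16
  Q 245.167.104.1: descend 1111010110100111011010000 ; hops seen [H3,H7,H4,H2,H4] ; pick H4
  + 245.167.96.0/20 (H6) depth=20
  Q 245.167.104.80: descend 1111010110100111011010000101 ; hops seen [H3,H7,H4,H2,H6,H4,H7] ; pick H7
  Q 145.176.48.10: descend 1001000110110000001100 ; hops seen [H3,H0,H3] ; pick H3
  + 245.160.0.0/12 (H0) depth=12
  Q 245.167.0.0: descend 11110101101001110 ; hops seen [H3,H0,H4] ; pick H4
  + 145.176.48.0/20 (H5) depth=20
  Q 145.176.48.0: descend 1001000110110000001100 ; hops seen [H3,H0,H5] ; pick H5
  + 245.167.104.0/25 (H2) depth=25
  + 245.167.96.0/20 (H1) depth=20
  Q 245.167.104.12: descend 1111010110100111011010000 ; hops seen [H3,H0,H4,H2,H1,H4,H2] ; pick H2
  + 145.176.50.0/25 (H5) depth=25

== LOOKUPS ==
["H4","H1","H1","H4","H0","H3","H4","H3","H4","H7","H3","H4","H5","H2"]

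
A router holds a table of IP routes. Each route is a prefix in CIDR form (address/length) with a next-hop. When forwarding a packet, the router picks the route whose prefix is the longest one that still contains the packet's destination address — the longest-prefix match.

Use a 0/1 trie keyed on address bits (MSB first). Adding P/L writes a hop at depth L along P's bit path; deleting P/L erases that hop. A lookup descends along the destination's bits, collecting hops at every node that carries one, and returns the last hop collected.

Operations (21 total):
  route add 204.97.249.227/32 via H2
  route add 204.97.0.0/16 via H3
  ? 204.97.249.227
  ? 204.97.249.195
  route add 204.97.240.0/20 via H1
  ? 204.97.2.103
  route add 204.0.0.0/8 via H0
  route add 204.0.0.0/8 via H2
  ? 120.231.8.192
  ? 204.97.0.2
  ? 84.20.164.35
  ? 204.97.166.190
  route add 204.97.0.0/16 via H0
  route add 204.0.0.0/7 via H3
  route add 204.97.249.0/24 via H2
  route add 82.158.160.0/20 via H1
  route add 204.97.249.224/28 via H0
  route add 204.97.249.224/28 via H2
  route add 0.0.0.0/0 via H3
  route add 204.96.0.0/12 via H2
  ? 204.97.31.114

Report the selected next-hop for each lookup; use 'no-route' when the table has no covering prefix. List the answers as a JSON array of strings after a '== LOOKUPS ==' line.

Apply in order:
  + 204.97.249.227/32 (H2) depth=32
  + 204.97.0.0/16 (H3) depth=16
  Q 204.97.249.227: descend 11001100011000011111100111100011 ; hops seen [H3,H2] ; pick H2
  Q 204.97.249.195: descend 11001100011000011111100111 ; hops seen [H3] ; pick H3
  + 204.97.240.0/20 (H1) depth=20
  Q 204.97.2.103: descend 1100110001100001 ; hops seen [H3] ; pick H3
  + 204.0.0.0/8 (H0) depth=8
  + 204.0.0.0/8 (H2) depth=8
  Q 120.231.8.192: descend ε ; hops seen [∅] ; pick no-route
  Q 204.97.0.2: descend 1100110001100001 ; hops seen [H2,H3] ; pick H3
  Q 84.20.164.35: descend ε ; hops seen [∅] ; pick no-route
  Q 204.97.166.190: descend 11001100011000011 ; hops seen [H2,H3] ; pick H3
  + 204.97.0.0/16 (H0) depth=16
  + 204.0.0.0/7 (H3) depth=7
  + 204.97.249.0/24 (H2) depth=24
  + 82.158.160.0/20 (H1) depth=20
  + 204.97.249.224/28 (H0) depth=28
  + 204.97.249.224/28 (H2) depth=28
  + 0.0.0.0/0 (H3) depth=0
  + 204.96.0.0/12 (H2) depth=12
  Q 204.97.31.114: descend 1100110001100001 ; hops seen [H3,H3,H2,H2,H0] ; pick H0

== LOOKUPS ==
["H2","H3","H3","no-route","H3","no-route","H3","H0"]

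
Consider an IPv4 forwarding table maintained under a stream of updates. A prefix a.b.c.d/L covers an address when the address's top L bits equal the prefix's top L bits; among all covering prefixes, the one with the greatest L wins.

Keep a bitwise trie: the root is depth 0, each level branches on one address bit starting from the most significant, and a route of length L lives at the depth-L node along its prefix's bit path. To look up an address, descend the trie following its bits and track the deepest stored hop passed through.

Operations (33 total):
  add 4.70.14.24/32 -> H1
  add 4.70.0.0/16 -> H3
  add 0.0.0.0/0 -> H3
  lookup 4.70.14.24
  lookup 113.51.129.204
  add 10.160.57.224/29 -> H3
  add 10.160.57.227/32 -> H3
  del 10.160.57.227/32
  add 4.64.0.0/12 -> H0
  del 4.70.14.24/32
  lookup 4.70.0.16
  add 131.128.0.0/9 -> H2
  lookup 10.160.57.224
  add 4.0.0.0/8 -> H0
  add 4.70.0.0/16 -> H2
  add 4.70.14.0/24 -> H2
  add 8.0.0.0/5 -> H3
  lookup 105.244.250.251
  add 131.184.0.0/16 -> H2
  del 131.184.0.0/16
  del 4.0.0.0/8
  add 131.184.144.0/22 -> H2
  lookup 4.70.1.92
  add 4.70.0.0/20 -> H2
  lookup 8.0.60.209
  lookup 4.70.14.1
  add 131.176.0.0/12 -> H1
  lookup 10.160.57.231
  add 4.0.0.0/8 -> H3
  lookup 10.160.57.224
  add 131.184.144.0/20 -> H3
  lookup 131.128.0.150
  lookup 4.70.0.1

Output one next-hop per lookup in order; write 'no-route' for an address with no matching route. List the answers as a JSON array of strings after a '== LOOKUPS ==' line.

Apply in order:
  + 4.70.14.24/32 (H1) depth=32
  + 4.70.0.0/16 (H3) depth=16
  + 0.0.0.0/0 (H3) depth=0
  ? 4.70.14.24  path d0:H3→d1:-→d2:-→d3:-→d4:-→d5:-→d6:-→d7:-→d8:-→d9:-→d10:-→d11:-→d12:-→d13:-→d14:-→d15:-→d16:H3→d17:-→d18:-→d19:-→d20:-→d21:-→d22:-→d23:-→d24:-→d25:-→d26:-→d27:-→d28:-→d29:-→d30:-→d31:-→d32:H1  best=H1
  ? 113.51.129.204  path d0:H3→d1:-  best=H3
  + 10.160.57.224/29 (H3) depth=29
  + 10.160.57.227/32 (H3) depth=32
  del 10.160.57.227/32 (clear depth 32)
  + 4.64.0.0/12 (H0) depth=12
  del 4.70.14.24/32 (clear depth 32)
  ? 4.70.0.16  path d0:H3→d1:-→d2:-→d3:-→d4:-→d5:-→d6:-→d7:-→d8:-→d9:-→d10:-→d11:-→d12:H0→d13:-→d14:-→d15:-→d16:H3→d17:-→d18:-→d19:-→d20:-  best=H3
  + 131.128.0.0/9 (H2) depth=9
  ? 10.160.57.224  path d0:H3→d1:-→d2:-→d3:-→d4:-→d5:-→d6:-→d7:-→d8:-→d9:-→d10:-→d11:-→d12:-→d13:-→d14:-→d15:-→d16:-→d17:-→d18:-→d19:-→d20:-→d21:-→d22:-→d23:-→d24:-→d25:-→d26:-→d27:-→d28:-→d29:H3→d30:-  best=H3
  + 4.0.0.0/8 (H0) depth=8
  + 4.70.0.0/16 (H2) depth=16
  + 4.70.14.0/24 (H2) depth=24
  + 8.0.0.0/5 (H3) depth=5
  ? 105.244.250.251  path d0:H3→d1:-  best=H3
  + 131.184.0.0/16 (H2) depth=16
  del 131.184.0.0/16 (clear depth 16)
  del 4.0.0.0/8 (clear depth 8)
  + 131.184.144.0/22 (H2) depth=22
  ? 4.70.1.92  path d0:H3→d1:-→d2:-→d3:-→d4:-→d5:-→d6:-→d7:-→d8:-→d9:-→d10:-→d11:-→d12:H0→d13:-→d14:-→d15:-→d16:H2→d17:-→d18:-→d19:-→d20:-  best=H2
  + 4.70.0.0/20 (H2) depth=20
  ? 8.0.60.209  path d0:H3→d1:-→d2:-→d3:-→d4:-→d5:H3→d6:-  best=H3
  ? 4.70.14.1  path d0:H3→d1:-→d2:-→d3:-→d4:-→d5:-→d6:-→d7:-→d8:-→d9:-→d10:-→d11:-→d12:H0→d13:-→d14:-→d15:-→d16:H2→d17:-→d18:-→d19:-→d20:H2→d21:-→d22:-→d23:-→d24:H2→d25:-→d26:-→d27:-  best=H2
  + 131.176.0.0/12 (H1) depth=12
  ? 10.160.57.231  path d0:H3→d1:-→d2:-→d3:-→d4:-→d5:H3→d6:-→d7:-→d8:-→d9:-→d10:-→d11:-→d12:-→d13:-→d14:-→d15:-→d16:-→d17:-→d18:-→d19:-→d20:-→d21:-→d22:-→d23:-→d24:-→d25:-→d26:-→d27:-→d28:-→d29:H3  best=H3
  + 4.0.0.0/8 (H3) depth=8
  ? 10.160.57.224  path d0:H3→d1:-→d2:-→d3:-→d4:-→d5:H3→d6:-→d7:-→d8:-→d9:-→d10:-→d11:-→d12:-→d13:-→d14:-→d15:-→d16:-→d17:-→d18:-→d19:-→d20:-→d21:-→d22:-→d23:-→d24:-→d25:-→d26:-→d27:-→d28:-→d29:H3→d30:-  best=H3
  + 131.184.144.0/20 (H3) depth=20
  ? 131.128.0.150  path d0:H3→d1:-→d2:-→d3:-→d4:-→d5:-→d6:-→d7:-→d8:-→d9:H2→d10:-  best=H2
  ? 4.70.0.1  path d0:H3→d1:-→d2:-→d3:-→d4:-→d5:-→d6:-→d7:-→d8:H3→d9:-→d10:-→d11:-→d12:H0→d13:-→d14:-→d15:-→d16:H2→d17:-→d18:-→d19:-→d20:H2  best=H2

== LOOKUPS ==
["H1","H3","H3","H3","H3","H2","H3","H2","H3","H3","H2","H2"]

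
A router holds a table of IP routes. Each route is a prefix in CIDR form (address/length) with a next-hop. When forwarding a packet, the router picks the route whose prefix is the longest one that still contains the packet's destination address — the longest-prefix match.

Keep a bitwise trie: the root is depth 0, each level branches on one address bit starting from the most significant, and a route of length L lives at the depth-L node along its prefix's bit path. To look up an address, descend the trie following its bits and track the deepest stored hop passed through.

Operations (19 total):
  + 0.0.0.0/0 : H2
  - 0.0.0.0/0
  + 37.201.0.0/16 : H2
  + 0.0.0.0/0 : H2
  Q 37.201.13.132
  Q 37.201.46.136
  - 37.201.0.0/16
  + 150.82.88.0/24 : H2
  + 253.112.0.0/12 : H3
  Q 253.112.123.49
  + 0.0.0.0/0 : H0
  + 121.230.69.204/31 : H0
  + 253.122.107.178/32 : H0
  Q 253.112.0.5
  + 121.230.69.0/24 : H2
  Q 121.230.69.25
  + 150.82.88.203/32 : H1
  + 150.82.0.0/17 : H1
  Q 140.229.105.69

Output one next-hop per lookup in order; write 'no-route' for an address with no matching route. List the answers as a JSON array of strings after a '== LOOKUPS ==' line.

Process each operation:
  + 0.0.0.0/0 (H2) depth=0
  - 0.0.0.0/0 clear@0
  + 37.201.0.0/16 (H2) depth=16
  + 0.0.0.0/0 (H2) depth=0
  Q 37.201.13.132: descend 0010010111001001 ; hops seen [H2,H2] ; pick H2
  Q 37.201.46.136: descend 0010010111001001 ; hops seen [H2,H2] ; pick H2
  - 37.201.0.0/16 clear@16
  + 150.82.88.0/24 (H2) depth=24
  + 253.112.0.0/12 (H3) depth=12
  Q 253.112.123.49: descend 111111010111 ; hops seen [H2,H3] ; pick H3
  + 0.0.0.0/0 (H0) depth=0
  + 121.230.69.204/31 (H0) depth=31
  + 253.122.107.178/32 (H0) depth=32
  Q 253.112.0.5: descend 111111010111 ; hops seen [H0,H3] ; pick H3
  + 121.230.69.0/24 (H2) depth=24
  Q 121.230.69.25: descend 011110011110011001000101 ; hops seen [H0,H2] ; pick H2
  + 150.82.88.203/32 (H1) depth=32
  + 150.82.0.0/17 (H1) depth=17
  Q 140.229.105.69: descend 100 ; hops seen [H0] ; pick H0

== LOOKUPS ==
["H2","H2","H3","H3","H2","H0"]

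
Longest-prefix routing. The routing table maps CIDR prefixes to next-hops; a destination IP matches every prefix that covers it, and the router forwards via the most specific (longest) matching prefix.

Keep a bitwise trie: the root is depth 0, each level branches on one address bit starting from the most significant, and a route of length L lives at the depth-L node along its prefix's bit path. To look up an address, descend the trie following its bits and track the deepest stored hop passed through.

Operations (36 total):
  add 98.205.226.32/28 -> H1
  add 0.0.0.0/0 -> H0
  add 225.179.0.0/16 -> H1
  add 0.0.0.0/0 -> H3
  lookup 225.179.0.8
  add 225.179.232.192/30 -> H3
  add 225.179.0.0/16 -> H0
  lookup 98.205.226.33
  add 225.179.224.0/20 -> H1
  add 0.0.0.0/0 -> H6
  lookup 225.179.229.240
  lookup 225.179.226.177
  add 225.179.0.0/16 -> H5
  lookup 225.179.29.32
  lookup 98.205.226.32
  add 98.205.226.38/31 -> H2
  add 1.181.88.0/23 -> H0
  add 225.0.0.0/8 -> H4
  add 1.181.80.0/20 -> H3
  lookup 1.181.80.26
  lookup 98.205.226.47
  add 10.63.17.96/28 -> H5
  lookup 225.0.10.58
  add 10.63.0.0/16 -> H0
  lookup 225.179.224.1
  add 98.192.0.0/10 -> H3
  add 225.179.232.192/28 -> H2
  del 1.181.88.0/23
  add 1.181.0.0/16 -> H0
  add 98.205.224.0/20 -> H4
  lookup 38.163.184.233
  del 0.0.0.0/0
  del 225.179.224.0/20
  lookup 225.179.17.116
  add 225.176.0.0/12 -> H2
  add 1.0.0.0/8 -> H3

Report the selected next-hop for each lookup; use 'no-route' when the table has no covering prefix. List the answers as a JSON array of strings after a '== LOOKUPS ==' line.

Apply in order:
  add 98.205.226.32/28 -> H1 at depth 28
  add 0.0.0.0/0 -> H0 at depth 0
  add 225.179.0.0/16 -> H1 at depth 16
  add 0.0.0.0/0 -> H3 at depth 0
  ? 225.179.0.8  path d0:H3→d1:-→d2:-→d3:-→d4:-→d5:-→d6:-→d7:-→d8:-→d9:-→d10:-→d11:-→d12:-→d13:-→d14:-→d15:-→d16:H1  best=H1
  add 225.179.232.192/30 -> H3 at depth 30
  add 225.179.0.0/16 -> H0 at depth 16
  ? 98.205.226.33  path d0:H3→d1:-→d2:-→d3:-→d4:-→d5:-→d6:-→d7:-→d8:-→d9:-→d10:-→d11:-→d12:-→d13:-→d14:-→d15:-→d16:-→d17:-→d18:-→d19:-→d20:-→d21:-→d22:-→d23:-→d24:-→d25:-→d26:-→d27:-→d28:H1  best=H1
  add 225.179.224.0/20 -> H1 at depth 20
  add 0.0.0.0/0 -> H6 at depth 0
  ? 225.179.229.240  path d0:H6→d1:-→d2:-→d3:-→d4:-→d5:-→d6:-→d7:-→d8:-→d9:-→d10:-→d11:-→d12:-→d13:-→d14:-→d15:-→d16:H0→d17:-→d18:-→d19:-→d20:H1  best=H1
  ? 225.179.226.177  path d0:H6→d1:-→d2:-→d3:-→d4:-→d5:-→d6:-→d7:-→d8:-→d9:-→d10:-→d11:-→d12:-→d13:-→d14:-→d15:-→d16:H0→d17:-→d18:-→d19:-→d20:H1  best=H1
  add 225.179.0.0/16 -> H5 at depth 16
  ? 225.179.29.32  path d0:H6→d1:-→d2:-→d3:-→d4:-→d5:-→d6:-→d7:-→d8:-→d9:-→d10:-→d11:-→d12:-→d13:-→d14:-→d15:-→d16:H5  best=H5
  ? 98.205.226.32  path d0:H6→d1:-→d2:-→d3:-→d4:-→d5:-→d6:-→d7:-→d8:-→d9:-→d10:-→d11:-→d12:-→d13:-→d14:-→d15:-→d16:-→d17:-→d18:-→d19:-→d20:-→d21:-→d22:-→d23:-→d24:-→d25:-→d26:-→d27:-→d28:H1  best=H1
  add 98.205.226.38/31 -> H2 at depth 31
  add 1.181.88.0/23 -> H0 at depth 23
  add 225.0.0.0/8 -> H4 at depth 8
  add 1.181.80.0/20 -> H3 at depth 20
  ? 1.181.80.26  path d0:H6→d1:-→d2:-→d3:-→d4:-→d5:-→d6:-→d7:-→d8:-→d9:-→d10:-→d11:-→d12:-→d13:-→d14:-→d15:-→d16:-→d17:-→d18:-→d19:-→d20:H3  best=H3
  ? 98.205.226.47  path d0:H6→d1:-→d2:-→d3:-→d4:-→d5:-→d6:-→d7:-→d8:-→d9:-→d10:-→d11:-→d12:-→d13:-→d14:-→d15:-→d16:-→d17:-→d18:-→d19:-→d20:-→d21:-→d22:-→d23:-→d24:-→d25:-→d26:-→d27:-→d28:H1  best=H1
  add 10.63.17.96/28 -> H5 at depth 28
  ? 225.0.10.58  path d0:H6→d1:-→d2:-→d3:-→d4:-→d5:-→d6:-→d7:-→d8:H4  best=H4
  add 10.63.0.0/16 -> H0 at depth 16
  ? 225.179.224.1  path d0:H6→d1:-→d2:-→d3:-→d4:-→d5:-→d6:-→d7:-→d8:H4→d9:-→d10:-→d11:-→d12:-→d13:-→d14:-→d15:-→d16:H5→d17:-→d18:-→d19:-→d20:H1  best=H1
  add 98.192.0.0/10 -> H3 at depth 10
  add 225.179.232.192/28 -> H2 at depth 28
  - 1.181.88.0/23 clear@23
  add 1.181.0.0/16 -> H0 at depth 16
  add 98.205.224.0/20 -> H4 at depth 20
  ? 38.163.184.233  path d0:H6→d1:-→d2:-  best=H6
  - 0.0.0.0/0 clear@0
  - 225.179.224.0/20 clear@20
  ? 225.179.17.116  path d0:-→d1:-→d2:-→d3:-→d4:-→d5:-→d6:-→d7:-→d8:H4→d9:-→d10:-→d11:-→d12:-→d13:-→d14:-→d15:-→d16:H5  best=H5
  add 225.176.0.0/12 -> H2 at depth 12
  add 1.0.0.0/8 -> H3 at depth 8

== LOOKUPS ==
["H1","H1","H1","H1","H5","H1","H3","H1","H4","H1","H6","H5"]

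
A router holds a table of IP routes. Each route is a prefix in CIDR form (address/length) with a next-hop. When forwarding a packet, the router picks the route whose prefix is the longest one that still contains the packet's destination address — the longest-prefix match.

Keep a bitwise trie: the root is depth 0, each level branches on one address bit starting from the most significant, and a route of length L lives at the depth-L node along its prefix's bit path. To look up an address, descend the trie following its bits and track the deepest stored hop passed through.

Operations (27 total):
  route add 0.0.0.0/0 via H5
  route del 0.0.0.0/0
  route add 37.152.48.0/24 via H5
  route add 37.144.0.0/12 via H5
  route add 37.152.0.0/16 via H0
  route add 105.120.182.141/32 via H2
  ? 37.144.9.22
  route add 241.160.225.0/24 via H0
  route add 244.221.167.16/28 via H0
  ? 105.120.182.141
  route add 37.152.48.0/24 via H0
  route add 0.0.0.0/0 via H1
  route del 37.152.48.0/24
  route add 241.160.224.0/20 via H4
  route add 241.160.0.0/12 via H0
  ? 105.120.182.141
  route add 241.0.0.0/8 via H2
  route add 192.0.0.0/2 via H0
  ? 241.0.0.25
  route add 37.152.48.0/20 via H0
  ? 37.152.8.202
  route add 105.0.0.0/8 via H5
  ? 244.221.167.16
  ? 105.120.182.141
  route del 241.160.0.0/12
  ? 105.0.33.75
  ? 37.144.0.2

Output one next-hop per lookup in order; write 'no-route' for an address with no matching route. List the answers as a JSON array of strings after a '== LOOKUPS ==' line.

Trace:
  + 0.0.0.0/0 (H5) depth=0
  - 0.0.0.0/0 clear@0
  + 37.152.48.0/24 (H5) depth=24
  + 37.144.0.0/12 (H5) depth=12
  + 37.152.0.0/16 (H0) depth=16
  + 105.120.182.141/32 (H2) depth=32
  ? 37.144.9.22  path d0:-→d1:-→d2:-→d3:-→d4:-→d5:-→d6:-→d7:-→d8:-→d9:-→d10:-→d11:-→d12:H5  best=H5
  + 241.160.225.0/24 (H0) depth=24
  + 244.221.167.16/28 (H0) depth=28
  ? 105.120.182.141  path d0:-→d1:-→d2:-→d3:-→d4:-→d5:-→d6:-→d7:-→d8:-→d9:-→d10:-→d11:-→d12:-→d13:-→d14:-→d15:-→d16:-→d17:-→d18:-→d19:-→d20:-→d21:-→d22:-→d23:-→d24:-→d25:-→d26:-→d27:-→d28:-→d29:-→d30:-→d31:-→d32:H2  best=H2
  + 37.152.48.0/24 (H0) depth=24
  + 0.0.0.0/0 (H1) depth=0
  - 37.152.48.0/24 clear@24
  + 241.160.224.0/20 (H4) depth=20
  + 241.160.0.0/12 (H0) depth=12
  ? 105.120.182.141  path d0:H1→d1:-→d2:-→d3:-→d4:-→d5:-→d6:-→d7:-→d8:-→d9:-→d10:-→d11:-→d12:-→d13:-→d14:-→d15:-→d16:-→d17:-→d18:-→d19:-→d20:-→d21:-→d22:-→d23:-→d24:-→d25:-→d26:-→d27:-→d28:-→d29:-→d30:-→d31:-→d32:H2  best=H2
  + 241.0.0.0/8 (H2) depth=8
  + 192.0.0.0/2 (H0) depth=2
  ? 241.0.0.25  path d0:H1→d1:-→d2:H0→d3:-→d4:-→d5:-→d6:-→d7:-→d8:H2  best=H2
  + 37.152.48.0/20 (H0) depth=20
  ? 37.152.8.202  path d0:H1→d1:-→d2:-→d3:-→d4:-→d5:-→d6:-→d7:-→d8:-→d9:-→d10:-→d11:-→d12:H5→d13:-→d14:-→d15:-→d16:H0→d17:-→d18:-  best=H0
  + 105.0.0.0/8 (H5) depth=8
  ? 244.221.167.16  path d0:H1→d1:-→d2:H0→d3:-→d4:-→d5:-→d6:-→d7:-→d8:-→d9:-→d10:-→d11:-→d12:-→d13:-→d14:-→d15:-→d16:-→d17:-→d18:-→d19:-→d20:-→d21:-→d22:-→d23:-→d24:-→d25:-→d26:-→d27:-→d28:H0  best=H0
  ? 105.120.182.141  path d0:H1→d1:-→d2:-→d3:-→d4:-→d5:-→d6:-→d7:-→d8:H5→d9:-→d10:-→d11:-→d12:-→d13:-→d14:-→d15:-→d16:-→d17:-→d18:-→d19:-→d20:-→d21:-→d22:-→d23:-→d24:-→d25:-→d26:-→d27:-→d28:-→d29:-→d30:-→d31:-→d32:H2  best=H2
  - 241.160.0.0/12 clear@12
  ? 105.0.33.75  path d0:H1→d1:-→d2:-→d3:-→d4:-→d5:-→d6:-→d7:-→d8:H5→d9:-  best=H5
  ? 37.144.0.2  path d0:H1→d1:-→d2:-→d3:-→d4:-→d5:-→d6:-→d7:-→d8:-→d9:-→d10:-→d11:-→d12:H5  best=H5

== LOOKUPS ==
["H5","H2","H2","H2","H0","H0","H2","H5","H5"]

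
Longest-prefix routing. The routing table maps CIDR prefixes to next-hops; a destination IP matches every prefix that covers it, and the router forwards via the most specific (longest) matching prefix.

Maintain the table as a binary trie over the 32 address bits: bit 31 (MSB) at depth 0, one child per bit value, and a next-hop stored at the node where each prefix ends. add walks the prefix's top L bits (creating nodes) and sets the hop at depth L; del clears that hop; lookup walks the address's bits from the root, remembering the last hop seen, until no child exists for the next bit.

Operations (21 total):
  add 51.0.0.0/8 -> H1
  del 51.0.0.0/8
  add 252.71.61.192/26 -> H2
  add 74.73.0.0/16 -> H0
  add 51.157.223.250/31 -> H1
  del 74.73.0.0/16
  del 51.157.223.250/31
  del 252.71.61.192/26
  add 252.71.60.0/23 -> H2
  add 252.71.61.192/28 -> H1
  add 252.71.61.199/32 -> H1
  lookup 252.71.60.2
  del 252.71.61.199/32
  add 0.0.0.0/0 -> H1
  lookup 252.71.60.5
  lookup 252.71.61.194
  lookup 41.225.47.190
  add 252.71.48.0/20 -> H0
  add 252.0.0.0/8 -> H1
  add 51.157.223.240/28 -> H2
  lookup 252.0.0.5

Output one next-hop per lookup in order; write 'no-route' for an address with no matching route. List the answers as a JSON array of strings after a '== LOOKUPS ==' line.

Process each operation:
  add 51.0.0.0/8 -> H1 at depth 8
  del 51.0.0.0/8 (clear depth 8)
  add 252.71.61.192/26 -> H2 at depth 26
  add 74.73.0.0/16 -> H0 at depth 16
  add 51.157.223.250/31 -> H1 at depth 31
  del 74.73.0.0/16 (clear depth 16)
  del 51.157.223.250/31 (clear depth 31)
  del 252.71.61.192/26 (clear depth 26)
  add 252.71.60.0/23 -> H2 at depth 23
  add 252.71.61.192/28 -> H1 at depth 28
  add 252.71.61.199/32 -> H1 at depth 32
  ? 252.71.60.2  path d0:-→d1:-→d2:-→d3:-→d4:-→d5:-→d6:-→d7:-→d8:-→d9:-→d10:-→d11:-→d12:-→d13:-→d14:-→d15:-→d16:-→d17:-→d18:-→d19:-→d20:-→d21:-→d22:-→d23:H2  best=H2
  del 252.71.61.199/32 (clear depth 32)
  add 0.0.0.0/0 -> H1 at depth 0
  ? 252.71.60.5  path d0:H1→d1:-→d2:-→d3:-→d4:-→d5:-→d6:-→d7:-→d8:-→d9:-→d10:-→d11:-→d12:-→d13:-→d14:-→d15:-→d16:-→d17:-→d18:-→d19:-→d20:-→d21:-→d22:-→d23:H2  best=H2
  ? 252.71.61.194  path d0:H1→d1:-→d2:-→d3:-→d4:-→d5:-→d6:-→d7:-→d8:-→d9:-→d10:-→d11:-→d12:-→d13:-→d14:-→d15:-→d16:-→d17:-→d18:-→d19:-→d20:-→d21:-→d22:-→d23:H2→d24:-→d25:-→d26:-→d27:-→d28:H1→d29:-  best=H1
  ? 41.225.47.190  path d0:H1→d1:-→d2:-→d3:-  best=H1
  add 252.71.48.0/20 -> H0 at depth 20
  add 252.0.0.0/8 -> H1 at depth 8
  add 51.157.223.240/28 -> H2 at depth 28
  ? 252.0.0.5  path d0:H1→d1:-→d2:-→d3:-→d4:-→d5:-→d6:-→d7:-→d8:H1→d9:-  best=H1

== LOOKUPS ==
["H2","H2","H1","H1","H1"]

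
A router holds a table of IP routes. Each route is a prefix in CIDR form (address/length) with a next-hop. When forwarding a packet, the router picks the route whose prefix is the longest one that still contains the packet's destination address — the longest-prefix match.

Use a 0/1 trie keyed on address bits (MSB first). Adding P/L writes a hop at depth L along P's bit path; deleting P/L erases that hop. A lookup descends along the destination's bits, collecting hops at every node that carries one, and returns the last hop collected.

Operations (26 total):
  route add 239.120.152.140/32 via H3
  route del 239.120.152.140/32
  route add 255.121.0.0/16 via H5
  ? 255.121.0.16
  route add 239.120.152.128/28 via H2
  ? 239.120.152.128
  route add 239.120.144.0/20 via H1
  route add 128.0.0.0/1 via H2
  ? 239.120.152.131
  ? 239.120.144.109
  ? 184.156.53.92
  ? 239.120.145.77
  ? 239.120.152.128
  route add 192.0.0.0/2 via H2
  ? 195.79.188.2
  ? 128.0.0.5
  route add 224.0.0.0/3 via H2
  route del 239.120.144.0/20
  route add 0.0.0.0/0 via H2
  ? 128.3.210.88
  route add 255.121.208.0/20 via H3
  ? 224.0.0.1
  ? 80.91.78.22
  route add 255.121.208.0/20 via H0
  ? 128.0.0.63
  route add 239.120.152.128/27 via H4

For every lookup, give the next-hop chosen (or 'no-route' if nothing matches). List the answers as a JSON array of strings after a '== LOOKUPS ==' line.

Trace:
  add 239.120.152.140/32 -> H3 at depth 32
  del 239.120.152.140/32 (clear depth 32)
  add 255.121.0.0/16 -> H5 at depth 16
  ? 255.121.0.16  path d0:-→d1:-→d2:-→d3:-→d4:-→d5:-→d6:-→d7:-→d8:-→d9:-→d10:-→d11:-→d12:-→d13:-→d14:-→d15:-→d16:H5  best=H5
  add 239.120.152.128/28 -> H2 at depth 28
  ? 239.120.152.128  path d0:-→d1:-→d2:-→d3:-→d4:-→d5:-→d6:-→d7:-→d8:-→d9:-→d10:-→d11:-→d12:-→d13:-→d14:-→d15:-→d16:-→d17:-→d18:-→d19:-→d20:-→d21:-→d22:-→d23:-→d24:-→d25:-→d26:-→d27:-→d28:H2  best=H2
  add 239.120.144.0/20 -> H1 at depth 20
  add 128.0.0.0/1 -> H2 at depth 1
  ? 239.120.152.131  path d0:-→d1:H2→d2:-→d3:-→d4:-→d5:-→d6:-→d7:-→d8:-→d9:-→d10:-→d11:-→d12:-→d13:-→d14:-→d15:-→d16:-→d17:-→d18:-→d19:-→d20:H1→d21:-→d22:-→d23:-→d24:-→d25:-→d26:-→d27:-→d28:H2  best=H2
  ? 239.120.144.109  path d0:-→d1:H2→d2:-→d3:-→d4:-→d5:-→d6:-→d7:-→d8:-→d9:-→d10:-→d11:-→d12:-→d13:-→d14:-→d15:-→d16:-→d17:-→d18:-→d19:-→d20:H1  best=H1
  ? 184.156.53.92  path d0:-→d1:H2  best=H2
  ? 239.120.145.77  path d0:-→d1:H2→d2:-→d3:-→d4:-→d5:-→d6:-→d7:-→d8:-→d9:-→d10:-→d11:-→d12:-→d13:-→d14:-→d15:-→d16:-→d17:-→d18:-→d19:-→d20:H1  best=H1
  ? 239.120.152.128  path d0:-→d1:H2→d2:-→d3:-→d4:-→d5:-→d6:-→d7:-→d8:-→d9:-→d10:-→d11:-→d12:-→d13:-→d14:-→d15:-→d16:-→d17:-→d18:-→d19:-→d20:H1→d21:-→d22:-→d23:-→d24:-→d25:-→d26:-→d27:-→d28:H2  best=H2
  add 192.0.0.0/2 -> H2 at depth 2
  ? 195.79.188.2  path d0:-→d1:H2→d2:H2  best=H2
  ? 128.0.0.5  path d0:-→d1:H2  best=H2
  add 224.0.0.0/3 -> H2 at depth 3
  del 239.120.144.0/20 (clear depth 20)
  add 0.0.0.0/0 -> H2 at depth 0
  ? 128.3.210.88  path d0:H2→d1:H2  best=H2
  add 255.121.208.0/20 -> H3 at depth 20
  ? 224.0.0.1  path d0:H2→d1:H2→d2:H2→d3:H2→d4:-  best=H2
  ? 80.91.78.22  path d0:H2  best=H2
  add 255.121.208.0/20 -> H0 at depth 20
  ? 128.0.0.63  path d0:H2→d1:H2  best=H2
  add 239.120.152.128/27 -> H4 at depth 27

== LOOKUPS ==
["H5","H2","H2","H1","H2","H1","H2","H2","H2","H2","H2","H2","H2"]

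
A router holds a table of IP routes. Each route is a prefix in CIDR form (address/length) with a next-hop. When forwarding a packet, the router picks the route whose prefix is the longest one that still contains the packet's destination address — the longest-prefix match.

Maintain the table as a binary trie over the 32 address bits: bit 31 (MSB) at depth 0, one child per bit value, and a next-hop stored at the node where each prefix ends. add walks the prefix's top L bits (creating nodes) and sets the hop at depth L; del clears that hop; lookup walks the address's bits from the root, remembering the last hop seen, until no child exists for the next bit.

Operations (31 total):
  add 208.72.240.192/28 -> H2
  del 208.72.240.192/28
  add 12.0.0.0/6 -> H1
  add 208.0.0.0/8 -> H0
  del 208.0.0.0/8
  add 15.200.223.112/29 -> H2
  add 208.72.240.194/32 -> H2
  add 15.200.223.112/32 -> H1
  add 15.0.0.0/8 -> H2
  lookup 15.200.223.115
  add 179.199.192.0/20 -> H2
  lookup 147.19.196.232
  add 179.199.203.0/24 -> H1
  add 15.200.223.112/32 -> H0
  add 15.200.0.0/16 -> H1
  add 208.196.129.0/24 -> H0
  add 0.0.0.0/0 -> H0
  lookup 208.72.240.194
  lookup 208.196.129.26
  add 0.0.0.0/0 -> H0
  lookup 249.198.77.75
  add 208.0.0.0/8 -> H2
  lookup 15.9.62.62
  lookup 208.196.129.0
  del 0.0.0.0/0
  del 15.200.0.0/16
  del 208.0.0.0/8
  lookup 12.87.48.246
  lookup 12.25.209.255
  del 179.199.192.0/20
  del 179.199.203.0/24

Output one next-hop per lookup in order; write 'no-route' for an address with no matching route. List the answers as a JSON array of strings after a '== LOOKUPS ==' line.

Apply in order:
  add 208.72.240.192/28 -> H2 at depth 28
  del 208.72.240.192/28 (clear depth 28)
  add 12.0.0.0/6 -> H1 at depth 6
  add 208.0.0.0/8 -> H0 at depth 8
  del 208.0.0.0/8 (clear depth 8)
  add 15.200.223.112/29 -> H2 at depth 29
  add 208.72.240.194/32 -> H2 at depth 32
  add 15.200.223.112/32 -> H1 at depth 32
  add 15.0.0.0/8 -> H2 at depth 8
  ? 15.200.223.115  path d0:-→d1:-→d2:-→d3:-→d4:-→d5:-→d6:H1→d7:-→d8:H2→d9:-→d10:-→d11:-→d12:-→d13:-→d14:-→d15:-→d16:-→d17:-→d18:-→d19:-→d20:-→d21:-→d22:-→d23:-→d24:-→d25:-→d26:-→d27:-→d28:-→d29:H2→d30:-  best=H2
  add 179.199.192.0/20 -> H2 at depth 20
  ? 147.19.196.232  path d0:-→d1:-→d2:-  best=no-route
  add 179.199.203.0/24 -> H1 at depth 24
  add 15.200.223.112/32 -> H0 at depth 32
  add 15.200.0.0/16 -> H1 at depth 16
  add 208.196.129.0/24 -> H0 at depth 24
  add 0.0.0.0/0 -> H0 at depth 0
  ? 208.72.240.194  path d0:H0→d1:-→d2:-→d3:-→d4:-→d5:-→d6:-→d7:-→d8:-→d9:-→d10:-→d11:-→d12:-→d13:-→d14:-→d15:-→d16:-→d17:-→d18:-→d19:-→d20:-→d21:-→d22:-→d23:-→d24:-→d25:-→d26:-→d27:-→d28:-→d29:-→d30:-→d31:-→d32:H2  best=H2
  ? 208.196.129.26  path d0:H0→d1:-→d2:-→d3:-→d4:-→d5:-→d6:-→d7:-→d8:-→d9:-→d10:-→d11:-→d12:-→d13:-→d14:-→d15:-→d16:-→d17:-→d18:-→d19:-→d20:-→d21:-→d22:-→d23:-→d24:H0  best=H0
  add 0.0.0.0/0 -> H0 at depth 0
  ? 249.198.77.75  path d0:H0→d1:-→d2:-  best=H0
  add 208.0.0.0/8 -> H2 at depth 8
  ? 15.9.62.62  path d0:H0→d1:-→d2:-→d3:-→d4:-→d5:-→d6:H1→d7:-→d8:H2  best=H2
  ? 208.196.129.0  path d0:H0→d1:-→d2:-→d3:-→d4:-→d5:-→d6:-→d7:-→d8:H2→d9:-→d10:-→d11:-→d12:-→d13:-→d14:-→d15:-→d16:-→d17:-→d18:-→d19:-→d20:-→d21:-→d22:-→d23:-→d24:H0  best=H0
  del 0.0.0.0/0 (clear depth 0)
  del 15.200.0.0/16 (clear depth 16)
  del 208.0.0.0/8 (clear depth 8)
  ? 12.87.48.246  path d0:-→d1:-→d2:-→d3:-→d4:-→d5:-→d6:H1  best=H1
  ? 12.25.209.255  path d0:-→d1:-→d2:-→d3:-→d4:-→d5:-→d6:H1  best=H1
  del 179.199.192.0/20 (clear depth 20)
  del 179.199.203.0/24 (clear depth 24)

== LOOKUPS ==
["H2","no-route","H2","H0","H0","H2","H0","H1","H1"]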